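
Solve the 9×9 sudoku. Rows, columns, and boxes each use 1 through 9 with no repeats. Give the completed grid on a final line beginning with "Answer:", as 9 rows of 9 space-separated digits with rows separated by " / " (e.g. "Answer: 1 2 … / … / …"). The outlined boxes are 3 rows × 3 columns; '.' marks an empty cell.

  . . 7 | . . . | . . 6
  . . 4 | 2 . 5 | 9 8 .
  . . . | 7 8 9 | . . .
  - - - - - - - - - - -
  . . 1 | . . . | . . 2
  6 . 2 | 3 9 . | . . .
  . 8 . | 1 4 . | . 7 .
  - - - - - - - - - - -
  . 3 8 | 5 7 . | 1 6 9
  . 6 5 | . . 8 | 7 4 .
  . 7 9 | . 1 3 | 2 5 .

Step 1. [r2c2∈{1}] r2c2 has the single candidate 1, so r2c2=1.
Step 2. [r2c1∈{3}] r2c1's peers cover all but 3. So r2c1=3.
Step 3. [r6c1∈{5,9}] row 6 places 9 nowhere but r6c1. So r6c1=9.
Step 4. [r4c5∈{5,6}] in col 5, 5 fits only at r4c5 ⇒ r4c5=5.
Step 5. [r5c2∈{4,5}] r5c2 is the only open cell in box 4 admitting 5 ⇒ r5c2=5.
Step 6. [r3c2∈{2}] nothing but 2 survives at r3c2, so r3c2=2.
Step 7. [r5c8∈{1}] r5c8's peers cover all but 1 ⇒ r5c8=1.
Step 8. [r3c8∈{3}] r3c8's peers cover all but 3 ⇒ r3c8=3.
Step 9. [r4c7∈{3,4,6,8}] row 4 places 3 nowhere but r4c7 ⇒ r4c7=3.
Step 10. [r1c4∈{4}] r1c4 is down to just 4, so r1c4=4.
Step 11. [r1c7∈{5}] only 5 remains possible at r1c7 ⇒ r1c7=5.
Step 12. [r3c7∈{4}] r3c7 is down to just 4 ⇒ r3c7=4.
Step 13. [r4c1∈{4,7}] across col 1, 7 lands solely at r4c1 ⇒ r4c1=7.
Step 14. [r6c6∈{2,6}] r6c6 is the only open cell in row 6 admitting 2. So r6c6=2.
Step 15. [r7c1∈{2,4}] 2 has one home in row 7: r7c1. So r7c1=2.
Step 16. [r5c9∈{4,8}] in row 5, 4 fits only at r5c9, so r5c9=4.
Step 17. [r4c6∈{6}] r4c6 is down to just 6. So r4c6=6.
Step 18. [r6c3∈{3}] r6c3 is down to just 3, so r6c3=3.
Step 19. [r8c5∈{2}] r8c5's peers cover all but 2, so r8c5=2.
Step 20. [r6c7∈{6}] r6c7 is down to just 6. So r6c7=6.
Step 21. [r1c1∈{8}] r1c1 has the single candidate 8, so r1c1=8.
Step 22. [r3c3∈{6}] r3c3's peers cover all but 6, so r3c3=6.
Step 23. [r8c1∈{1}] nothing but 1 survives at r8c1. So r8c1=1.
Step 24. [r7c6∈{4}] r7c6 has the single candidate 4 ⇒ r7c6=4.
Step 25. [r5c7∈{8}] only 8 remains possible at r5c7. So r5c7=8.
Step 26. [r8c4∈{9}] r8c4 has the single candidate 9, so r8c4=9.
Step 27. [r6c9∈{5}] r6c9 is down to just 5, so r6c9=5.
Step 28. [r8c9∈{3}] only 3 remains possible at r8c9, so r8c9=3.
Step 29. [r2c5∈{6}] only 6 remains possible at r2c5. So r2c5=6.
Step 30. [r5c6∈{7}] only 7 remains possible at r5c6. So r5c6=7.
Step 31. [r1c8∈{2}] only 2 remains possible at r1c8. So r1c8=2.
Step 32. [r9c1∈{4}] only 4 remains possible at r9c1 ⇒ r9c1=4.
Step 33. [r3c1∈{5}] r3c1 has the single candidate 5, so r3c1=5.
Step 34. [r3c9∈{1}] r3c9 is down to just 1 ⇒ r3c9=1.
Step 35. [r4c8∈{9}] r4c8's peers cover all but 9. So r4c8=9.
Step 36. [r4c4∈{8}] r4c4 is down to just 8 ⇒ r4c4=8.
Step 37. [r1c5∈{3}] only 3 remains possible at r1c5. So r1c5=3.
Step 38. [r4c2∈{4}] r4c2's peers cover all but 4, so r4c2=4.
Step 39. [r2c9∈{7}] r2c9 is down to just 7. So r2c9=7.
Step 40. [r9c4∈{6}] r9c4 is down to just 6, so r9c4=6.
Step 41. [r9c9∈{8}] only 8 remains possible at r9c9 ⇒ r9c9=8.
Step 42. [r1c2∈{9}] nothing but 9 survives at r1c2. So r1c2=9.
Step 43. [r1c6∈{1}] nothing but 1 survives at r1c6, so r1c6=1.

Answer: 8 9 7 4 3 1 5 2 6 / 3 1 4 2 6 5 9 8 7 / 5 2 6 7 8 9 4 3 1 / 7 4 1 8 5 6 3 9 2 / 6 5 2 3 9 7 8 1 4 / 9 8 3 1 4 2 6 7 5 / 2 3 8 5 7 4 1 6 9 / 1 6 5 9 2 8 7 4 3 / 4 7 9 6 1 3 2 5 8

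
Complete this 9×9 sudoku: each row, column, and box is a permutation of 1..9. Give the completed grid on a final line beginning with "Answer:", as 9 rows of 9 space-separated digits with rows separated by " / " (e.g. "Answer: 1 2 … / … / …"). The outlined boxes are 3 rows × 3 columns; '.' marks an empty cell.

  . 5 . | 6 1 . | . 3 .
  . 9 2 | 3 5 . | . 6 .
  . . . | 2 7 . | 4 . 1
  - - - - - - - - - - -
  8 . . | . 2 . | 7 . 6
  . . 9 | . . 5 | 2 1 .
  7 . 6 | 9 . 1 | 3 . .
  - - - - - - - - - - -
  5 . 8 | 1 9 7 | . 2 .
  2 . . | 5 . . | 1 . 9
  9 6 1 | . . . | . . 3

Step 1. [r4c4∈{4}] only 4 remains possible at r4c4. So r4c4=4.
Step 2. [r9c4∈{8}] r9c4's peers cover all but 8 ⇒ r9c4=8.
Step 3. [r7c2∈{3,4}] r7c2 is the only open cell in row 7 admitting 3 ⇒ r7c2=3.
Step 4. [r3c8∈{5,8,9}] 5 has one home in row 3: r3c8, so r3c8=5.
Step 5. [r7c9∈{4}] r7c9's peers cover all but 4. So r7c9=4.
Step 6. [r5c9∈{8}] nothing but 8 survives at r5c9. So r5c9=8.
Step 7. [r1c1∈{4}] r1c1 is down to just 4 ⇒ r1c1=4.
Step 8. [r8c3∈{4,7}] across col 3, 4 lands solely at r8c3. So r8c3=4.
Step 9. [r4c6∈{3}] only 3 remains possible at r4c6. So r4c6=3.
Step 10. [r2c7∈{8}] only 8 remains possible at r2c7 ⇒ r2c7=8.
Step 11. [r1c6∈{8,9}] in row 1, 8 fits only at r1c6, so r1c6=8.
Step 12. [r2c6∈{4}] r2c6 has the single candidate 4 ⇒ r2c6=4.
Step 13. [r6c2∈{2,4}] r6c2 is the only open cell in row 6 admitting 2 ⇒ r6c2=2.
Step 14. [r3c3∈{3}] r3c3's peers cover all but 3. So r3c3=3.
Step 15. [r8c5∈{3,6}] 3 has one home in row 8: r8c5 ⇒ r8c5=3.
Step 16. [r1c9∈{2,7}] r1c9 is the only open cell in row 1 admitting 2, so r1c9=2.
Step 17. [r8c8∈{7,8}] r8c8 is the only open cell in row 8 admitting 8 ⇒ r8c8=8.
Step 18. [r5c2∈{4}] only 4 remains possible at r5c2. So r5c2=4.
Step 19. [r9c7∈{5}] r9c7's peers cover all but 5. So r9c7=5.
Step 20. [r5c1∈{3}] r5c1 has the single candidate 3. So r5c1=3.
Step 21. [r8c2∈{7}] only 7 remains possible at r8c2, so r8c2=7.
Step 22. [r8c6∈{6}] nothing but 6 survives at r8c6 ⇒ r8c6=6.
Step 23. [r6c9∈{5}] only 5 remains possible at r6c9. So r6c9=5.
Step 24. [r1c7∈{9}] only 9 remains possible at r1c7 ⇒ r1c7=9.
Step 25. [r2c1∈{1}] r2c1's peers cover all but 1. So r2c1=1.
Step 26. [r6c5∈{8}] r6c5 is down to just 8, so r6c5=8.
Step 27. [r4c2∈{1}] r4c2 has the single candidate 1, so r4c2=1.
Step 28. [r9c5∈{4}] nothing but 4 survives at r9c5, so r9c5=4.
Step 29. [r3c1∈{6}] only 6 remains possible at r3c1, so r3c1=6.
Step 30. [r4c8∈{9}] only 9 remains possible at r4c8 ⇒ r4c8=9.
Step 31. [r3c2∈{8}] r3c2 has the single candidate 8 ⇒ r3c2=8.
Step 32. [r3c6∈{9}] r3c6 is down to just 9, so r3c6=9.
Step 33. [r9c8∈{7}] r9c8 has the single candidate 7 ⇒ r9c8=7.
Step 34. [r5c4∈{7}] only 7 remains possible at r5c4, so r5c4=7.
Step 35. [r4c3∈{5}] r4c3 is down to just 5, so r4c3=5.
Step 36. [r1c3∈{7}] r1c3 has the single candidate 7. So r1c3=7.
Step 37. [r9c6∈{2}] r9c6's peers cover all but 2, so r9c6=2.
Step 38. [r5c5∈{6}] r5c5's peers cover all but 6 ⇒ r5c5=6.
Step 39. [r7c7∈{6}] nothing but 6 survives at r7c7 ⇒ r7c7=6.
Step 40. [r6c8∈{4}] r6c8 is down to just 4, so r6c8=4.
Step 41. [r2c9∈{7}] r2c9 is down to just 7, so r2c9=7.

Answer: 4 5 7 6 1 8 9 3 2 / 1 9 2 3 5 4 8 6 7 / 6 8 3 2 7 9 4 5 1 / 8 1 5 4 2 3 7 9 6 / 3 4 9 7 6 5 2 1 8 / 7 2 6 9 8 1 3 4 5 / 5 3 8 1 9 7 6 2 4 / 2 7 4 5 3 6 1 8 9 / 9 6 1 8 4 2 5 7 3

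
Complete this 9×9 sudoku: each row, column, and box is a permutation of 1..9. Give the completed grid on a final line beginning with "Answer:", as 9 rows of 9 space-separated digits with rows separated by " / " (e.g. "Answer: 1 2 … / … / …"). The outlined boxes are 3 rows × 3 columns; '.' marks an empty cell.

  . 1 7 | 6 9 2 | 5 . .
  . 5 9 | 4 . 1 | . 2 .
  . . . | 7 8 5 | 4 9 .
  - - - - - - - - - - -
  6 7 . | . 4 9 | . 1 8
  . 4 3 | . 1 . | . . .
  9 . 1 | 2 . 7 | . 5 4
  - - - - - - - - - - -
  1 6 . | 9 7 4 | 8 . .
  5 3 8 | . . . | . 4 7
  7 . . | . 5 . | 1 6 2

Step 1. [r1c9∈{3}] r1c9's peers cover all but 3, so r1c9=3.
Step 2. [r2c1∈{3,8}] 8 has one home in row 2: r2c1 ⇒ r2c1=8.
Step 3. [r2c9∈{6}] r2c9's peers cover all but 6. So r2c9=6.
Step 4. [r5c1∈{2}] r5c1's peers cover all but 2 ⇒ r5c1=2.
Step 5. [r8c6∈{6}] only 6 remains possible at r8c6 ⇒ r8c6=6.
Step 6. [r5c7∈{6,7,9}] r5c7 is the only open cell in row 5 admitting 6 ⇒ r5c7=6.
Step 7. [r6c7∈{3}] only 3 remains possible at r6c7, so r6c7=3.
Step 8. [r5c6∈{8}] r5c6 is down to just 8. So r5c6=8.
Step 9. [r4c4∈{3,5}] 3 has one home in row 4: r4c4. So r4c4=3.
Step 10. [r3c3∈{2,6}] in row 3, 6 fits only at r3c3 ⇒ r3c3=6.
Step 11. [r2c5∈{3}] nothing but 3 survives at r2c5 ⇒ r2c5=3.
Step 12. [r3c2∈{2}] r3c2 is down to just 2, so r3c2=2.
Step 13. [r9c2∈{9}] r9c2's peers cover all but 9 ⇒ r9c2=9.
Step 14. [r8c5∈{2}] r8c5's peers cover all but 2. So r8c5=2.
Step 15. [r9c4∈{8}] r9c4 is down to just 8. So r9c4=8.
Step 16. [r5c9∈{9}] only 9 remains possible at r5c9 ⇒ r5c9=9.
Step 17. [r1c8∈{8}] only 8 remains possible at r1c8, so r1c8=8.
Step 18. [r1c1∈{4}] r1c1's peers cover all but 4. So r1c1=4.
Step 19. [r7c3∈{2}] r7c3's peers cover all but 2. So r7c3=2.
Step 20. [r3c9∈{1}] only 1 remains possible at r3c9 ⇒ r3c9=1.
Step 21. [r8c7∈{9}] nothing but 9 survives at r8c7. So r8c7=9.
Step 22. [r8c4∈{1}] only 1 remains possible at r8c4. So r8c4=1.
Step 23. [r6c5∈{6}] r6c5 has the single candidate 6. So r6c5=6.
Step 24. [r5c4∈{5}] nothing but 5 survives at r5c4 ⇒ r5c4=5.
Step 25. [r7c8∈{3}] r7c8 has the single candidate 3 ⇒ r7c8=3.
Step 26. [r9c3∈{4}] r9c3 has the single candidate 4. So r9c3=4.
Step 27. [r6c2∈{8}] only 8 remains possible at r6c2 ⇒ r6c2=8.
Step 28. [r5c8∈{7}] r5c8's peers cover all but 7. So r5c8=7.
Step 29. [r9c6∈{3}] nothing but 3 survives at r9c6, so r9c6=3.
Step 30. [r4c3∈{5}] r4c3 has the single candidate 5. So r4c3=5.
Step 31. [r3c1∈{3}] r3c1's peers cover all but 3, so r3c1=3.
Step 32. [r7c9∈{5}] r7c9 is down to just 5. So r7c9=5.
Step 33. [r4c7∈{2}] r4c7 is down to just 2 ⇒ r4c7=2.
Step 34. [r2c7∈{7}] nothing but 7 survives at r2c7. So r2c7=7.

Answer: 4 1 7 6 9 2 5 8 3 / 8 5 9 4 3 1 7 2 6 / 3 2 6 7 8 5 4 9 1 / 6 7 5 3 4 9 2 1 8 / 2 4 3 5 1 8 6 7 9 / 9 8 1 2 6 7 3 5 4 / 1 6 2 9 7 4 8 3 5 / 5 3 8 1 2 6 9 4 7 / 7 9 4 8 5 3 1 6 2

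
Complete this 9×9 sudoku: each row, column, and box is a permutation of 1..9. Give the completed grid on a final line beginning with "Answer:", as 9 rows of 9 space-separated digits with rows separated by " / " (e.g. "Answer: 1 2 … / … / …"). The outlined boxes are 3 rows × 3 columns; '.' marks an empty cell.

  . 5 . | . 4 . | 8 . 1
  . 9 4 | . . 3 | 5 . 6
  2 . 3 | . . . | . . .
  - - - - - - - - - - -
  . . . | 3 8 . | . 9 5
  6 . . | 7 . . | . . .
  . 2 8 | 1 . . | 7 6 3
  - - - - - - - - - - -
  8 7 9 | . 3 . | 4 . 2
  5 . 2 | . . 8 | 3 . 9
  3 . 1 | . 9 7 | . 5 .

Step 1. [r5c6∈{2,4,5,9}] in row 5, 9 fits only at r5c6, so r5c6=9.
Step 2. [r4c6∈{2,4,6}] in row 4, 6 fits only at r4c6. So r4c6=6.
Step 3. [r7c4∈{5,6}] across row 7, 6 lands solely at r7c4, so r7c4=6.
Step 4. [r3c9∈{4,7}] 7 has one home in col 9: r3c9, so r3c9=7.
Step 5. [r8c5∈{1}] r8c5 has the single candidate 1. So r8c5=1.
Step 6. [r5c8∈{1,2,4,8}] r5c8 is the only open cell in col 8 admitting 8, so r5c8=8.
Step 7. [r3c4∈{5,8,9}] in col 4, 5 fits only at r3c4, so r3c4=5.
Step 8. [r1c6∈{2}] nothing but 2 survives at r1c6 ⇒ r1c6=2.
Step 9. [r1c1∈{7}] only 7 remains possible at r1c1 ⇒ r1c1=7.
Step 10. [r8c2∈{4,6}] r8c2 is the only open cell in row 8 admitting 6. So r8c2=6.
Step 11. [r9c2∈{4}] r9c2's peers cover all but 4. So r9c2=4.
Step 12. [r4c2∈{1}] only 1 remains possible at r4c2, so r4c2=1.
Step 13. [r6c6∈{4,5}] in col 6, 4 fits only at r6c6. So r6c6=4.
Step 14. [r5c5∈{2,5}] 2 has one home in col 5: r5c5, so r5c5=2.
Step 15. [r1c3∈{6}] nothing but 6 survives at r1c3, so r1c3=6.
Step 16. [r5c3∈{5}] only 5 remains possible at r5c3, so r5c3=5.
Step 17. [r4c1∈{4}] r4c1 has the single candidate 4, so r4c1=4.
Step 18. [r9c4∈{2}] r9c4 is down to just 2, so r9c4=2.
Step 19. [r3c7∈{9}] r3c7 is down to just 9, so r3c7=9.
Step 20. [r7c6∈{5}] r7c6 has the single candidate 5 ⇒ r7c6=5.
Step 21. [r1c4∈{9}] r1c4 is down to just 9 ⇒ r1c4=9.
Step 22. [r2c5∈{7}] only 7 remains possible at r2c5, so r2c5=7.
Step 23. [r8c4∈{4}] r8c4's peers cover all but 4, so r8c4=4.
Step 24. [r6c1∈{9}] r6c1 is down to just 9. So r6c1=9.
Step 25. [r3c5∈{6}] nothing but 6 survives at r3c5, so r3c5=6.
Step 26. [r5c7∈{1}] r5c7 has the single candidate 1. So r5c7=1.
Step 27. [r2c4∈{8}] r2c4's peers cover all but 8 ⇒ r2c4=8.
Step 28. [r9c9∈{8}] r9c9's peers cover all but 8, so r9c9=8.
Step 29. [r2c8∈{2}] only 2 remains possible at r2c8, so r2c8=2.
Step 30. [r2c1∈{1}] r2c1 is down to just 1. So r2c1=1.
Step 31. [r4c7∈{2}] r4c7 has the single candidate 2. So r4c7=2.
Step 32. [r9c7∈{6}] only 6 remains possible at r9c7. So r9c7=6.
Step 33. [r1c8∈{3}] r1c8 has the single candidate 3. So r1c8=3.
Step 34. [r3c8∈{4}] nothing but 4 survives at r3c8, so r3c8=4.
Step 35. [r3c6∈{1}] only 1 remains possible at r3c6, so r3c6=1.
Step 36. [r3c2∈{8}] only 8 remains possible at r3c2 ⇒ r3c2=8.
Step 37. [r8c8∈{7}] r8c8's peers cover all but 7. So r8c8=7.
Step 38. [r4c3∈{7}] nothing but 7 survives at r4c3, so r4c3=7.
Step 39. [r7c8∈{1}] r7c8 is down to just 1 ⇒ r7c8=1.
Step 40. [r5c2∈{3}] r5c2 has the single candidate 3, so r5c2=3.
Step 41. [r6c5∈{5}] r6c5 is down to just 5, so r6c5=5.
Step 42. [r5c9∈{4}] r5c9's peers cover all but 4, so r5c9=4.

Answer: 7 5 6 9 4 2 8 3 1 / 1 9 4 8 7 3 5 2 6 / 2 8 3 5 6 1 9 4 7 / 4 1 7 3 8 6 2 9 5 / 6 3 5 7 2 9 1 8 4 / 9 2 8 1 5 4 7 6 3 / 8 7 9 6 3 5 4 1 2 / 5 6 2 4 1 8 3 7 9 / 3 4 1 2 9 7 6 5 8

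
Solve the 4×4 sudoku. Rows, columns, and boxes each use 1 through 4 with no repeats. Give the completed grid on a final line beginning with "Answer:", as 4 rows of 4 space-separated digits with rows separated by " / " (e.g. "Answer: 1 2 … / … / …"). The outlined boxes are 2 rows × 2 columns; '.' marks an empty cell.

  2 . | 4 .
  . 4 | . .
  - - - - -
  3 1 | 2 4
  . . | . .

Step 1. [r1c4∈{1,3}] across row 1, 1 lands solely at r1c4, so r1c4=1.
Step 2. [r4c4∈{3}] only 3 remains possible at r4c4 ⇒ r4c4=3.
Step 3. [r4c2∈{2}] r4c2 has the single candidate 2 ⇒ r4c2=2.
Step 4. [r2c3∈{3}] r2c3 is down to just 3 ⇒ r2c3=3.
Step 5. [r1c2∈{3}] nothing but 3 survives at r1c2 ⇒ r1c2=3.
Step 6. [r4c3∈{1}] r4c3 has the single candidate 1, so r4c3=1.
Step 7. [r2c4∈{2}] only 2 remains possible at r2c4, so r2c4=2.
Step 8. [r4c1∈{4}] nothing but 4 survives at r4c1 ⇒ r4c1=4.
Step 9. [r2c1∈{1}] nothing but 1 survives at r2c1. So r2c1=1.

Answer: 2 3 4 1 / 1 4 3 2 / 3 1 2 4 / 4 2 1 3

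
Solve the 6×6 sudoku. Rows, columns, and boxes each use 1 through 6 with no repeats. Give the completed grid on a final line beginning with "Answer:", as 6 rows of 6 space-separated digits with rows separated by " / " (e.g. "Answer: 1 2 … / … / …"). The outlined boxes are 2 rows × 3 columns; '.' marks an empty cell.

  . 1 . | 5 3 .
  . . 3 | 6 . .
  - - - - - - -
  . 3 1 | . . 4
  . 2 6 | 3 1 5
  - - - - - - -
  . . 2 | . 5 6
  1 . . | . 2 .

Step 1. [r5c2∈{4}] r5c2 is down to just 4. So r5c2=4.
Step 2. [r4c1∈{4}] only 4 remains possible at r4c1 ⇒ r4c1=4.
Step 3. [r1c6∈{2}] only 2 remains possible at r1c6, so r1c6=2.
Step 4. [r2c2∈{5}] nothing but 5 survives at r2c2. So r2c2=5.
Step 5. [r3c5∈{6}] nothing but 6 survives at r3c5 ⇒ r3c5=6.
Step 6. [r6c3∈{5}] r6c3 is down to just 5, so r6c3=5.
Step 7. [r6c4∈{4}] r6c4's peers cover all but 4 ⇒ r6c4=4.
Step 8. [r1c1∈{6}] only 6 remains possible at r1c1. So r1c1=6.
Step 9. [r1c3∈{4}] only 4 remains possible at r1c3 ⇒ r1c3=4.
Step 10. [r3c1∈{5}] r3c1's peers cover all but 5 ⇒ r3c1=5.
Step 11. [r5c4∈{1}] r5c4 is down to just 1, so r5c4=1.
Step 12. [r2c1∈{2}] nothing but 2 survives at r2c1 ⇒ r2c1=2.
Step 13. [r2c6∈{1}] r2c6 has the single candidate 1. So r2c6=1.
Step 14. [r6c6∈{3}] r6c6 is down to just 3, so r6c6=3.
Step 15. [r2c5∈{4}] only 4 remains possible at r2c5. So r2c5=4.
Step 16. [r6c2∈{6}] r6c2 is down to just 6 ⇒ r6c2=6.
Step 17. [r3c4∈{2}] r3c4's peers cover all but 2. So r3c4=2.
Step 18. [r5c1∈{3}] only 3 remains possible at r5c1 ⇒ r5c1=3.

Answer: 6 1 4 5 3 2 / 2 5 3 6 4 1 / 5 3 1 2 6 4 / 4 2 6 3 1 5 / 3 4 2 1 5 6 / 1 6 5 4 2 3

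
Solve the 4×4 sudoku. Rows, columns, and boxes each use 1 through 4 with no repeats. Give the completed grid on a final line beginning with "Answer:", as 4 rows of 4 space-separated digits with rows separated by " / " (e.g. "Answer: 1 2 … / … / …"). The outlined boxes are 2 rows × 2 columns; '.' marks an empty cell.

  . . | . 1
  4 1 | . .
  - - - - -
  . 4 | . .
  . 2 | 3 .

Step 1. [r2c3∈{2}] nothing but 2 survives at r2c3 ⇒ r2c3=2.
Step 2. [r3c1∈{1,3}] 3 has one home in row 3: r3c1 ⇒ r3c1=3.
Step 3. [r3c3∈{1}] r3c3 is down to just 1. So r3c3=1.
Step 4. [r3c4∈{2}] only 2 remains possible at r3c4 ⇒ r3c4=2.
Step 5. [r1c2∈{3}] r1c2's peers cover all but 3 ⇒ r1c2=3.
Step 6. [r4c4∈{4}] r4c4 has the single candidate 4. So r4c4=4.
Step 7. [r1c1∈{2}] nothing but 2 survives at r1c1 ⇒ r1c1=2.
Step 8. [r1c3∈{4}] r1c3's peers cover all but 4, so r1c3=4.
Step 9. [r4c1∈{1}] r4c1's peers cover all but 1. So r4c1=1.
Step 10. [r2c4∈{3}] nothing but 3 survives at r2c4, so r2c4=3.

Answer: 2 3 4 1 / 4 1 2 3 / 3 4 1 2 / 1 2 3 4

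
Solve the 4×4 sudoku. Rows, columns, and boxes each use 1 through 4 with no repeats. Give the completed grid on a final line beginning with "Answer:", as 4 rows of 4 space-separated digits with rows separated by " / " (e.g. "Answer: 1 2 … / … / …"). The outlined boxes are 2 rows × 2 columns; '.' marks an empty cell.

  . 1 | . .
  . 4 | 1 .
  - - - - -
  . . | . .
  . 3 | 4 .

Step 1. [r3c2∈{2}] r3c2 is down to just 2. So r3c2=2.
Step 2. [r1c3∈{2,3}] in col 3, 2 fits only at r1c3. So r1c3=2.
Step 3. [r2c4∈{3}] nothing but 3 survives at r2c4. So r2c4=3.
Step 4. [r3c4∈{1}] r3c4 is down to just 1, so r3c4=1.
Step 5. [r2c1∈{2}] r2c1 is down to just 2 ⇒ r2c1=2.
Step 6. [r1c4∈{4}] only 4 remains possible at r1c4, so r1c4=4.
Step 7. [r4c1∈{1}] nothing but 1 survives at r4c1. So r4c1=1.
Step 8. [r3c1∈{4}] r3c1 has the single candidate 4 ⇒ r3c1=4.
Step 9. [r4c4∈{2}] r4c4 is down to just 2 ⇒ r4c4=2.
Step 10. [r3c3∈{3}] r3c3 has the single candidate 3, so r3c3=3.
Step 11. [r1c1∈{3}] r1c1 has the single candidate 3, so r1c1=3.

Answer: 3 1 2 4 / 2 4 1 3 / 4 2 3 1 / 1 3 4 2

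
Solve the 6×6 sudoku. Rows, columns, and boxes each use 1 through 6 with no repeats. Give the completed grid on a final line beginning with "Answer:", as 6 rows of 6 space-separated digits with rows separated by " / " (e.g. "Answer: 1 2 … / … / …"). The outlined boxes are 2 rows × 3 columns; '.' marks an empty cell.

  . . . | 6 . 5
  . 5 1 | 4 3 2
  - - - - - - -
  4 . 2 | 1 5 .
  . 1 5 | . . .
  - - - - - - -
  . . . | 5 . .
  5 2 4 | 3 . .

Step 1. [r5c3∈{3,6}] col 3 places 6 nowhere but r5c3 ⇒ r5c3=6.
Step 2. [r5c1∈{1,3}] in col 1, 1 fits only at r5c1, so r5c1=1.
Step 3. [r3c2∈{3,6}] in col 2, 6 fits only at r3c2. So r3c2=6.
Step 4. [r6c6∈{1,6}] col 6 places 1 nowhere but r6c6, so r6c6=1.
Step 5. [r4c6∈{3,4,6}] across col 6, 6 lands solely at r4c6 ⇒ r4c6=6.
Step 6. [r1c3∈{3}] r1c3 is down to just 3 ⇒ r1c3=3.
Step 7. [r5c5∈{2,4}] across row 5, 2 lands solely at r5c5. So r5c5=2.
Step 8. [r1c1∈{2}] nothing but 2 survives at r1c1, so r1c1=2.
Step 9. [r1c5∈{1}] only 1 remains possible at r1c5 ⇒ r1c5=1.
Step 10. [r4c4∈{2}] r4c4 is down to just 2, so r4c4=2.
Step 11. [r2c1∈{6}] r2c1 has the single candidate 6, so r2c1=6.
Step 12. [r4c1∈{3}] r4c1 is down to just 3. So r4c1=3.
Step 13. [r3c6∈{3}] only 3 remains possible at r3c6, so r3c6=3.
Step 14. [r6c5∈{6}] r6c5 is down to just 6. So r6c5=6.
Step 15. [r1c2∈{4}] r1c2 has the single candidate 4, so r1c2=4.
Step 16. [r5c2∈{3}] r5c2 has the single candidate 3, so r5c2=3.
Step 17. [r5c6∈{4}] nothing but 4 survives at r5c6 ⇒ r5c6=4.
Step 18. [r4c5∈{4}] r4c5 is down to just 4. So r4c5=4.

Answer: 2 4 3 6 1 5 / 6 5 1 4 3 2 / 4 6 2 1 5 3 / 3 1 5 2 4 6 / 1 3 6 5 2 4 / 5 2 4 3 6 1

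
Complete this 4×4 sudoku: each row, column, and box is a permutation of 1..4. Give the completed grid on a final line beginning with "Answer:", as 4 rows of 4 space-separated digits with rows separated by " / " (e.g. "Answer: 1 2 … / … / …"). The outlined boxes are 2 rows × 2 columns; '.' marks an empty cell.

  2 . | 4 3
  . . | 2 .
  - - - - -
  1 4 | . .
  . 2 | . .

Step 1. [r4c1∈{3}] r4c1 is down to just 3 ⇒ r4c1=3.
Step 2. [r2c4∈{1}] only 1 remains possible at r2c4, so r2c4=1.
Step 3. [r2c1∈{4}] r2c1's peers cover all but 4 ⇒ r2c1=4.
Step 4. [r3c3∈{3}] r3c3 is down to just 3 ⇒ r3c3=3.
Step 5. [r1c2∈{1}] r1c2 has the single candidate 1 ⇒ r1c2=1.
Step 6. [r2c2∈{3}] only 3 remains possible at r2c2 ⇒ r2c2=3.
Step 7. [r4c3∈{1}] nothing but 1 survives at r4c3 ⇒ r4c3=1.
Step 8. [r4c4∈{4}] r4c4 is down to just 4. So r4c4=4.
Step 9. [r3c4∈{2}] only 2 remains possible at r3c4, so r3c4=2.

Answer: 2 1 4 3 / 4 3 2 1 / 1 4 3 2 / 3 2 1 4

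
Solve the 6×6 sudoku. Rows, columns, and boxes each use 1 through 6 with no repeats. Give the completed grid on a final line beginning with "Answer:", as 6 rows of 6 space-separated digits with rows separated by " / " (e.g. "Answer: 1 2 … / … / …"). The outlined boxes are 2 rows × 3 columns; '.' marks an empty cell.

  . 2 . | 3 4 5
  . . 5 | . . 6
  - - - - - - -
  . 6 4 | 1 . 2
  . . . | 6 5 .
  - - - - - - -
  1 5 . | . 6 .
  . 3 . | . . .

Step 1. [r6c1∈{2,4,6}] in box 5, 4 fits only at r6c1, so r6c1=4.
Step 2. [r4c3∈{1,2,3}] col 3 places 3 nowhere but r4c3, so r4c3=3.
Step 3. [r2c5∈{1,2}] box 2 places 1 nowhere but r2c5 ⇒ r2c5=1.
Step 4. [r6c5∈{2}] nothing but 2 survives at r6c5, so r6c5=2.
Step 5. [r6c3∈{6}] nothing but 6 survives at r6c3 ⇒ r6c3=6.
Step 6. [r5c4∈{4}] r5c4 has the single candidate 4, so r5c4=4.
Step 7. [r4c6∈{4}] only 4 remains possible at r4c6, so r4c6=4.
Step 8. [r1c3∈{1}] only 1 remains possible at r1c3. So r1c3=1.
Step 9. [r2c2∈{4}] nothing but 4 survives at r2c2. So r2c2=4.
Step 10. [r3c1∈{5}] r3c1 is down to just 5, so r3c1=5.
Step 11. [r4c1∈{2}] r4c1's peers cover all but 2, so r4c1=2.
Step 12. [r4c2∈{1}] r4c2 is down to just 1. So r4c2=1.
Step 13. [r6c4∈{5}] r6c4's peers cover all but 5, so r6c4=5.
Step 14. [r3c5∈{3}] r3c5's peers cover all but 3 ⇒ r3c5=3.
Step 15. [r2c4∈{2}] r2c4's peers cover all but 2 ⇒ r2c4=2.
Step 16. [r2c1∈{3}] r2c1's peers cover all but 3. So r2c1=3.
Step 17. [r6c6∈{1}] r6c6 is down to just 1 ⇒ r6c6=1.
Step 18. [r1c1∈{6}] r1c1 has the single candidate 6, so r1c1=6.
Step 19. [r5c6∈{3}] only 3 remains possible at r5c6. So r5c6=3.
Step 20. [r5c3∈{2}] r5c3 is down to just 2 ⇒ r5c3=2.

Answer: 6 2 1 3 4 5 / 3 4 5 2 1 6 / 5 6 4 1 3 2 / 2 1 3 6 5 4 / 1 5 2 4 6 3 / 4 3 6 5 2 1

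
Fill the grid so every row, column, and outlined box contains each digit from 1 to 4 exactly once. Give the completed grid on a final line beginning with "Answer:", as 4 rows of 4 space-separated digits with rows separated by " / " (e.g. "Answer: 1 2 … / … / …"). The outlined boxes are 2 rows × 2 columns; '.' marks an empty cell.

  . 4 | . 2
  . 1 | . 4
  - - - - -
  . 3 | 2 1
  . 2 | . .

Step 1. [r2c3∈{3}] nothing but 3 survives at r2c3, so r2c3=3.
Step 2. [r3c1∈{4}] r3c1 is down to just 4 ⇒ r3c1=4.
Step 3. [r2c1∈{2}] r2c1 is down to just 2. So r2c1=2.
Step 4. [r4c1∈{1}] r4c1's peers cover all but 1 ⇒ r4c1=1.
Step 5. [r1c3∈{1}] nothing but 1 survives at r1c3 ⇒ r1c3=1.
Step 6. [r4c4∈{3}] nothing but 3 survives at r4c4 ⇒ r4c4=3.
Step 7. [r1c1∈{3}] r1c1 is down to just 3, so r1c1=3.
Step 8. [r4c3∈{4}] only 4 remains possible at r4c3 ⇒ r4c3=4.

Answer: 3 4 1 2 / 2 1 3 4 / 4 3 2 1 / 1 2 4 3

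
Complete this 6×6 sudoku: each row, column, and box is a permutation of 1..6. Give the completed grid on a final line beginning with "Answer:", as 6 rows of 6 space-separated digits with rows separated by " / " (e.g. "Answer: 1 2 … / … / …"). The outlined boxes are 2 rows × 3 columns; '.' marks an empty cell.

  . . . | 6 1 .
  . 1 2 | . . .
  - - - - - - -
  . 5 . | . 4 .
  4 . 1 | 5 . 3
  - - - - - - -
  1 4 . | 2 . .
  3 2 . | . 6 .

Step 1. [r5c6∈{5}] r5c6 has the single candidate 5 ⇒ r5c6=5.
Step 2. [r3c6∈{1,2,6}] col 6 places 6 nowhere but r3c6. So r3c6=6.
Step 3. [r1c3∈{3,4,5}] across col 3, 4 lands solely at r1c3 ⇒ r1c3=4.
Step 4. [r2c6∈{4}] r2c6 has the single candidate 4. So r2c6=4.
Step 5. [r2c5∈{3,5}] 5 has one home in col 5: r2c5, so r2c5=5.
Step 6. [r3c4∈{1}] only 1 remains possible at r3c4 ⇒ r3c4=1.
Step 7. [r3c1∈{2}] nothing but 2 survives at r3c1. So r3c1=2.
Step 8. [r2c1∈{6}] only 6 remains possible at r2c1 ⇒ r2c1=6.
Step 9. [r1c2∈{3}] nothing but 3 survives at r1c2 ⇒ r1c2=3.
Step 10. [r4c2∈{6}] only 6 remains possible at r4c2, so r4c2=6.
Step 11. [r5c3∈{6}] r5c3 has the single candidate 6. So r5c3=6.
Step 12. [r5c5∈{3}] r5c5's peers cover all but 3. So r5c5=3.
Step 13. [r6c3∈{5}] nothing but 5 survives at r6c3 ⇒ r6c3=5.
Step 14. [r2c4∈{3}] nothing but 3 survives at r2c4 ⇒ r2c4=3.
Step 15. [r1c6∈{2}] only 2 remains possible at r1c6. So r1c6=2.
Step 16. [r3c3∈{3}] nothing but 3 survives at r3c3, so r3c3=3.
Step 17. [r4c5∈{2}] only 2 remains possible at r4c5, so r4c5=2.
Step 18. [r6c6∈{1}] only 1 remains possible at r6c6 ⇒ r6c6=1.
Step 19. [r6c4∈{4}] r6c4's peers cover all but 4. So r6c4=4.
Step 20. [r1c1∈{5}] r1c1 has the single candidate 5. So r1c1=5.

Answer: 5 3 4 6 1 2 / 6 1 2 3 5 4 / 2 5 3 1 4 6 / 4 6 1 5 2 3 / 1 4 6 2 3 5 / 3 2 5 4 6 1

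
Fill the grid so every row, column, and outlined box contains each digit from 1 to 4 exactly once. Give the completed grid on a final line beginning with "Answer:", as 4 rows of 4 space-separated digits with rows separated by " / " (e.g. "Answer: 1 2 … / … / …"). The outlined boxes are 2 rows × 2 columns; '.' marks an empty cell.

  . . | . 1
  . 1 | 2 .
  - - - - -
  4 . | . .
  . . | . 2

Step 1. [r2c1∈{3}] only 3 remains possible at r2c1. So r2c1=3.
Step 2. [r1c3∈{3,4}] in row 1, 3 fits only at r1c3, so r1c3=3.
Step 3. [r3c2∈{2,3}] across row 3, 2 lands solely at r3c2. So r3c2=2.
Step 4. [r4c3∈{1,4}] 4 has one home in row 4: r4c3 ⇒ r4c3=4.
Step 5. [r4c1∈{1}] only 1 remains possible at r4c1, so r4c1=1.
Step 6. [r2c4∈{4}] nothing but 4 survives at r2c4 ⇒ r2c4=4.
Step 7. [r1c1∈{2}] r1c1's peers cover all but 2 ⇒ r1c1=2.
Step 8. [r3c4∈{3}] r3c4 has the single candidate 3, so r3c4=3.
Step 9. [r3c3∈{1}] only 1 remains possible at r3c3, so r3c3=1.
Step 10. [r1c2∈{4}] r1c2 has the single candidate 4 ⇒ r1c2=4.
Step 11. [r4c2∈{3}] r4c2 has the single candidate 3 ⇒ r4c2=3.

Answer: 2 4 3 1 / 3 1 2 4 / 4 2 1 3 / 1 3 4 2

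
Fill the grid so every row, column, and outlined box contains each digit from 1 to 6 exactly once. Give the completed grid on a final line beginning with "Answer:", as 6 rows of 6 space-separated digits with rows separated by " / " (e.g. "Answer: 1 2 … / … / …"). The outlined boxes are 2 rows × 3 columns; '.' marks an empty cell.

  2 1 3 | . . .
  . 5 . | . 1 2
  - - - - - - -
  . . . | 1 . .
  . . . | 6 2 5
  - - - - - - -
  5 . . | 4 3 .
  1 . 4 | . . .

Step 1. [r6c2∈{2,3,6}] across row 6, 3 lands solely at r6c2. So r6c2=3.
Step 2. [r3c5∈{4}] only 4 remains possible at r3c5, so r3c5=4.
Step 3. [r2c3∈{6}] only 6 remains possible at r2c3, so r2c3=6.
Step 4. [r6c6∈{6}] r6c6 is down to just 6, so r6c6=6.
Step 5. [r5c3∈{2}] only 2 remains possible at r5c3. So r5c3=2.
Step 6. [r6c5∈{5}] r6c5's peers cover all but 5, so r6c5=5.
Step 7. [r4c1∈{3,4}] row 4 places 3 nowhere but r4c1. So r4c1=3.
Step 8. [r5c2∈{6}] r5c2's peers cover all but 6 ⇒ r5c2=6.
Step 9. [r3c2∈{2}] only 2 remains possible at r3c2. So r3c2=2.
Step 10. [r3c3∈{5}] nothing but 5 survives at r3c3, so r3c3=5.
Step 11. [r2c4∈{3}] nothing but 3 survives at r2c4 ⇒ r2c4=3.
Step 12. [r1c5∈{6}] nothing but 6 survives at r1c5, so r1c5=6.
Step 13. [r1c4∈{5}] r1c4's peers cover all but 5 ⇒ r1c4=5.
Step 14. [r4c2∈{4}] r4c2's peers cover all but 4, so r4c2=4.
Step 15. [r4c3∈{1}] r4c3 has the single candidate 1, so r4c3=1.
Step 16. [r2c1∈{4}] only 4 remains possible at r2c1 ⇒ r2c1=4.
Step 17. [r3c6∈{3}] only 3 remains possible at r3c6. So r3c6=3.
Step 18. [r5c6∈{1}] r5c6's peers cover all but 1. So r5c6=1.
Step 19. [r3c1∈{6}] nothing but 6 survives at r3c1. So r3c1=6.
Step 20. [r1c6∈{4}] only 4 remains possible at r1c6, so r1c6=4.
Step 21. [r6c4∈{2}] r6c4 has the single candidate 2 ⇒ r6c4=2.

Answer: 2 1 3 5 6 4 / 4 5 6 3 1 2 / 6 2 5 1 4 3 / 3 4 1 6 2 5 / 5 6 2 4 3 1 / 1 3 4 2 5 6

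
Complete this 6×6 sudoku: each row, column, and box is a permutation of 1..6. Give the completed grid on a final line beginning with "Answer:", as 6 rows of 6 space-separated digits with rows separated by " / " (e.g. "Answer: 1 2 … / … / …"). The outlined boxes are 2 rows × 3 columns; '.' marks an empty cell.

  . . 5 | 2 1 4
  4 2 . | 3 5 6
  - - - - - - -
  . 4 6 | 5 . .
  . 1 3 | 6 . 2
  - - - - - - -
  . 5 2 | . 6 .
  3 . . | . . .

Step 1. [r5c4∈{1,4}] 4 has one home in row 5: r5c4, so r5c4=4.
Step 2. [r3c6∈{1,3}] across row 3, 1 lands solely at r3c6, so r3c6=1.
Step 3. [r6c2∈{6}] only 6 remains possible at r6c2, so r6c2=6.
Step 4. [r6c3∈{1,4}] r6c3 is the only open cell in row 6 admitting 4. So r6c3=4.
Step 5. [r2c3∈{1}] only 1 remains possible at r2c3. So r2c3=1.
Step 6. [r6c5∈{2}] r6c5 is down to just 2. So r6c5=2.
Step 7. [r3c5∈{3}] r3c5 has the single candidate 3. So r3c5=3.
Step 8. [r6c4∈{1}] r6c4 is down to just 1 ⇒ r6c4=1.
Step 9. [r3c1∈{2}] nothing but 2 survives at r3c1 ⇒ r3c1=2.
Step 10. [r5c6∈{3}] r5c6 is down to just 3 ⇒ r5c6=3.
Step 11. [r5c1∈{1}] r5c1 has the single candidate 1, so r5c1=1.
Step 12. [r4c1∈{5}] r4c1's peers cover all but 5. So r4c1=5.
Step 13. [r6c6∈{5}] r6c6 is down to just 5, so r6c6=5.
Step 14. [r1c2∈{3}] nothing but 3 survives at r1c2 ⇒ r1c2=3.
Step 15. [r1c1∈{6}] r1c1 has the single candidate 6 ⇒ r1c1=6.
Step 16. [r4c5∈{4}] nothing but 4 survives at r4c5 ⇒ r4c5=4.

Answer: 6 3 5 2 1 4 / 4 2 1 3 5 6 / 2 4 6 5 3 1 / 5 1 3 6 4 2 / 1 5 2 4 6 3 / 3 6 4 1 2 5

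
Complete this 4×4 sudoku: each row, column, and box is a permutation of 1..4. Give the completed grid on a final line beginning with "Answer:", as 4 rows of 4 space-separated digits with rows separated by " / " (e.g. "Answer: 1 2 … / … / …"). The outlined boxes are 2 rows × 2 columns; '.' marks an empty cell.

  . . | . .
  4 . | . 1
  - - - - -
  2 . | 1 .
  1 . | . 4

Step 1. [r1c1∈{3}] r1c1 has the single candidate 3. So r1c1=3.
Step 2. [r1c4∈{2}] r1c4's peers cover all but 2. So r1c4=2.
Step 3. [r3c4∈{3}] r3c4's peers cover all but 3. So r3c4=3.
Step 4. [r1c2∈{1}] r1c2's peers cover all but 1 ⇒ r1c2=1.
Step 5. [r1c3∈{4}] nothing but 4 survives at r1c3 ⇒ r1c3=4.
Step 6. [r3c2∈{4}] r3c2 is down to just 4 ⇒ r3c2=4.
Step 7. [r2c3∈{3}] r2c3 is down to just 3 ⇒ r2c3=3.
Step 8. [r2c2∈{2}] r2c2's peers cover all but 2, so r2c2=2.
Step 9. [r4c3∈{2}] nothing but 2 survives at r4c3, so r4c3=2.
Step 10. [r4c2∈{3}] r4c2's peers cover all but 3 ⇒ r4c2=3.

Answer: 3 1 4 2 / 4 2 3 1 / 2 4 1 3 / 1 3 2 4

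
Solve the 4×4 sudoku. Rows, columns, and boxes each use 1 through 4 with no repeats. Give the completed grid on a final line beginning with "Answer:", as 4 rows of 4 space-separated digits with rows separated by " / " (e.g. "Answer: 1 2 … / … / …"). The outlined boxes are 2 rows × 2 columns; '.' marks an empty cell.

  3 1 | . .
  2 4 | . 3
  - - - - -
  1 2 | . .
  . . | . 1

Step 1. [r4c3∈{2,3,4}] across row 4, 2 lands solely at r4c3 ⇒ r4c3=2.
Step 2. [r3c4∈{4}] r3c4 has the single candidate 4. So r3c4=4.
Step 3. [r3c3∈{3}] r3c3's peers cover all but 3. So r3c3=3.
Step 4. [r2c3∈{1}] r2c3 is down to just 1 ⇒ r2c3=1.
Step 5. [r1c3∈{4}] nothing but 4 survives at r1c3, so r1c3=4.
Step 6. [r4c1∈{4}] r4c1 has the single candidate 4, so r4c1=4.
Step 7. [r4c2∈{3}] nothing but 3 survives at r4c2 ⇒ r4c2=3.
Step 8. [r1c4∈{2}] r1c4's peers cover all but 2. So r1c4=2.

Answer: 3 1 4 2 / 2 4 1 3 / 1 2 3 4 / 4 3 2 1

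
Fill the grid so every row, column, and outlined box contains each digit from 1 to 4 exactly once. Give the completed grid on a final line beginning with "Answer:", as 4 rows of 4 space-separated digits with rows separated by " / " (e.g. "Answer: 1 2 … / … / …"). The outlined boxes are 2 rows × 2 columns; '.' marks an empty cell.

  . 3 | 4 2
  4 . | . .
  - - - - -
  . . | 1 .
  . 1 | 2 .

Step 1. [r3c2∈{2,4}] 4 has one home in col 2: r3c2. So r3c2=4.
Step 2. [r3c4∈{3}] r3c4 has the single candidate 3 ⇒ r3c4=3.
Step 3. [r2c4∈{1}] r2c4's peers cover all but 1. So r2c4=1.
Step 4. [r1c1∈{1}] r1c1 has the single candidate 1. So r1c1=1.
Step 5. [r4c1∈{3}] only 3 remains possible at r4c1 ⇒ r4c1=3.
Step 6. [r2c3∈{3}] only 3 remains possible at r2c3 ⇒ r2c3=3.
Step 7. [r3c1∈{2}] r3c1's peers cover all but 2. So r3c1=2.
Step 8. [r2c2∈{2}] r2c2 is down to just 2. So r2c2=2.
Step 9. [r4c4∈{4}] nothing but 4 survives at r4c4, so r4c4=4.

Answer: 1 3 4 2 / 4 2 3 1 / 2 4 1 3 / 3 1 2 4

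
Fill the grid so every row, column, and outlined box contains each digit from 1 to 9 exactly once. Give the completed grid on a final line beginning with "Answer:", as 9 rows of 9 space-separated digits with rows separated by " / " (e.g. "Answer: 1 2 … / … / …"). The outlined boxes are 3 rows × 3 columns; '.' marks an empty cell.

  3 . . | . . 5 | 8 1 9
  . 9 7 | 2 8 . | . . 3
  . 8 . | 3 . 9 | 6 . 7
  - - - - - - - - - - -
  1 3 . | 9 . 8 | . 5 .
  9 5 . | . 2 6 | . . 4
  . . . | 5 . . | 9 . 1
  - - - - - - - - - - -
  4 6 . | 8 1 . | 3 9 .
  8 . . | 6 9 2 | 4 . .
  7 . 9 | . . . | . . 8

Step 1. [r3c5∈{4}] r3c5's peers cover all but 4. So r3c5=4.
Step 2. [r6c6∈{3,4,7}] r6c6 is the only open cell in box 5 admitting 4. So r6c6=4.
Step 3. [r5c7∈{7}] nothing but 7 survives at r5c7 ⇒ r5c7=7.
Step 4. [r3c8∈{2}] nothing but 2 survives at r3c8, so r3c8=2.
Step 5. [r6c1∈{2,6}] 2 has one home in col 1: r6c1. So r6c1=2.
Step 6. [r4c9∈{2,6}] across col 9, 6 lands solely at r4c9 ⇒ r4c9=6.
Step 7. [r9c7∈{1,2,5}] 1 has one home in col 7: r9c7. So r9c7=1.
Step 8. [r6c5∈{3,7}] 3 has one home in box 5: r6c5, so r6c5=3.
Step 9. [r8c9∈{5}] r8c9's peers cover all but 5, so r8c9=5.
Step 10. [r7c3∈{2,5}] row 7 places 5 nowhere but r7c3. So r7c3=5.
Step 11. [r1c3∈{2,4,6}] across col 3, 2 lands solely at r1c3. So r1c3=2.
Step 12. [r6c8∈{8}] r6c8 is down to just 8, so r6c8=8.
Step 13. [r1c5∈{6,7}] 6 has one home in row 1: r1c5 ⇒ r1c5=6.
Step 14. [r3c3∈{1}] r3c3's peers cover all but 1. So r3c3=1.
Step 15. [r2c7∈{5}] nothing but 5 survives at r2c7 ⇒ r2c7=5.
Step 16. [r7c9∈{2}] only 2 remains possible at r7c9. So r7c9=2.
Step 17. [r3c1∈{5}] r3c1's peers cover all but 5 ⇒ r3c1=5.
Step 18. [r9c6∈{3}] r9c6 is down to just 3. So r9c6=3.
Step 19. [r2c8∈{4}] only 4 remains possible at r2c8, so r2c8=4.
Step 20. [r9c8∈{6}] only 6 remains possible at r9c8. So r9c8=6.
Step 21. [r9c4∈{4}] r9c4 is down to just 4. So r9c4=4.
Step 22. [r4c7∈{2}] nothing but 2 survives at r4c7. So r4c7=2.
Step 23. [r8c2∈{1}] nothing but 1 survives at r8c2, so r8c2=1.
Step 24. [r5c4∈{1}] r5c4's peers cover all but 1, so r5c4=1.
Step 25. [r2c1∈{6}] r2c1's peers cover all but 6, so r2c1=6.
Step 26. [r7c6∈{7}] nothing but 7 survives at r7c6. So r7c6=7.
Step 27. [r6c2∈{7}] nothing but 7 survives at r6c2 ⇒ r6c2=7.
Step 28. [r1c4∈{7}] r1c4 has the single candidate 7, so r1c4=7.
Step 29. [r6c3∈{6}] r6c3 is down to just 6, so r6c3=6.
Step 30. [r5c8∈{3}] r5c8 has the single candidate 3, so r5c8=3.
Step 31. [r9c2∈{2}] only 2 remains possible at r9c2. So r9c2=2.
Step 32. [r4c3∈{4}] only 4 remains possible at r4c3. So r4c3=4.
Step 33. [r2c6∈{1}] r2c6 has the single candidate 1. So r2c6=1.
Step 34. [r1c2∈{4}] nothing but 4 survives at r1c2, so r1c2=4.
Step 35. [r9c5∈{5}] r9c5's peers cover all but 5 ⇒ r9c5=5.
Step 36. [r4c5∈{7}] nothing but 7 survives at r4c5 ⇒ r4c5=7.
Step 37. [r8c8∈{7}] r8c8 is down to just 7, so r8c8=7.
Step 38. [r8c3∈{3}] r8c3 is down to just 3, so r8c3=3.
Step 39. [r5c3∈{8}] nothing but 8 survives at r5c3, so r5c3=8.

Answer: 3 4 2 7 6 5 8 1 9 / 6 9 7 2 8 1 5 4 3 / 5 8 1 3 4 9 6 2 7 / 1 3 4 9 7 8 2 5 6 / 9 5 8 1 2 6 7 3 4 / 2 7 6 5 3 4 9 8 1 / 4 6 5 8 1 7 3 9 2 / 8 1 3 6 9 2 4 7 5 / 7 2 9 4 5 3 1 6 8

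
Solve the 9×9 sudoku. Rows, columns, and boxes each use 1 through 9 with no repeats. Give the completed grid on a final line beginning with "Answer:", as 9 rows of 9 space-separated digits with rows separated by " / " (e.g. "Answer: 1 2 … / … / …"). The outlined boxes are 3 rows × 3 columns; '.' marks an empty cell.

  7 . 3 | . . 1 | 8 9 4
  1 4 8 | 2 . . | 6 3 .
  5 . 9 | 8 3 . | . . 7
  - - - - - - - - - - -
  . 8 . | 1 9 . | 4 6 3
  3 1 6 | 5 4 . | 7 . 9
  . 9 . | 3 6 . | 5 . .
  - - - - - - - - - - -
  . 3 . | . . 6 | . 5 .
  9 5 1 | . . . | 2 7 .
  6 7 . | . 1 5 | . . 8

Step 1. [r6c9∈{1,2}] in col 9, 2 fits only at r6c9, so r6c9=2.
Step 2. [r7c5∈{2,7,8}] in col 5, 2 fits only at r7c5, so r7c5=2.
Step 3. [r7c3∈{4}] nothing but 4 survives at r7c3 ⇒ r7c3=4.
Step 4. [r5c6∈{2,8}] across row 5, 2 lands solely at r5c6 ⇒ r5c6=2.
Step 5. [r6c6∈{7,8}] 8 has one home in box 5: r6c6. So r6c6=8.
Step 6. [r8c4∈{4}] nothing but 4 survives at r8c4 ⇒ r8c4=4.
Step 7. [r3c8∈{1,2}] r3c8 is the only open cell in col 8 admitting 2, so r3c8=2.
Step 8. [r2c5∈{5,7}] r2c5 is the only open cell in col 5 admitting 7. So r2c5=7.
Step 9. [r4c3∈{2,5,7}] in row 4, 5 fits only at r4c3. So r4c3=5.
Step 10. [r9c4∈{9}] r9c4 has the single candidate 9, so r9c4=9.
Step 11. [r3c2∈{6}] only 6 remains possible at r3c2. So r3c2=6.
Step 12. [r7c7∈{1,9}] across row 7, 9 lands solely at r7c7 ⇒ r7c7=9.
Step 13. [r6c8∈{1}] r6c8 has the single candidate 1. So r6c8=1.
Step 14. [r1c4∈{6}] r1c4 is down to just 6, so r1c4=6.
Step 15. [r3c6∈{4}] r3c6 has the single candidate 4 ⇒ r3c6=4.
Step 16. [r1c2∈{2}] r1c2's peers cover all but 2. So r1c2=2.
Step 17. [r6c3∈{7}] nothing but 7 survives at r6c3 ⇒ r6c3=7.
Step 18. [r3c7∈{1}] r3c7 has the single candidate 1, so r3c7=1.
Step 19. [r7c1∈{8}] r7c1 is down to just 8, so r7c1=8.
Step 20. [r8c9∈{6}] nothing but 6 survives at r8c9 ⇒ r8c9=6.
Step 21. [r9c3∈{2}] r9c3 is down to just 2 ⇒ r9c3=2.
Step 22. [r8c6∈{3}] r8c6 is down to just 3 ⇒ r8c6=3.
Step 23. [r8c5∈{8}] r8c5's peers cover all but 8 ⇒ r8c5=8.
Step 24. [r5c8∈{8}] only 8 remains possible at r5c8 ⇒ r5c8=8.
Step 25. [r9c7∈{3}] r9c7 has the single candidate 3, so r9c7=3.
Step 26. [r1c5∈{5}] r1c5's peers cover all but 5 ⇒ r1c5=5.
Step 27. [r7c9∈{1}] nothing but 1 survives at r7c9, so r7c9=1.
Step 28. [r4c6∈{7}] r4c6's peers cover all but 7 ⇒ r4c6=7.
Step 29. [r6c1∈{4}] only 4 remains possible at r6c1 ⇒ r6c1=4.
Step 30. [r4c1∈{2}] only 2 remains possible at r4c1, so r4c1=2.
Step 31. [r2c6∈{9}] r2c6 has the single candidate 9 ⇒ r2c6=9.
Step 32. [r9c8∈{4}] r9c8 has the single candidate 4. So r9c8=4.
Step 33. [r7c4∈{7}] r7c4 has the single candidate 7. So r7c4=7.
Step 34. [r2c9∈{5}] only 5 remains possible at r2c9. So r2c9=5.

Answer: 7 2 3 6 5 1 8 9 4 / 1 4 8 2 7 9 6 3 5 / 5 6 9 8 3 4 1 2 7 / 2 8 5 1 9 7 4 6 3 / 3 1 6 5 4 2 7 8 9 / 4 9 7 3 6 8 5 1 2 / 8 3 4 7 2 6 9 5 1 / 9 5 1 4 8 3 2 7 6 / 6 7 2 9 1 5 3 4 8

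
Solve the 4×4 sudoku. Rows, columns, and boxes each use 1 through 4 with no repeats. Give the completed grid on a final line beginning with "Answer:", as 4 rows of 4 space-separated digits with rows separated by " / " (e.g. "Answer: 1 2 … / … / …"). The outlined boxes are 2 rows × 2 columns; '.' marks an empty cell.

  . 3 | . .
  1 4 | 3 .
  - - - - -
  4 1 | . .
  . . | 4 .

Step 1. [r2c4∈{2}] r2c4's peers cover all but 2, so r2c4=2.
Step 2. [r4c1∈{2,3}] 3 has one home in col 1: r4c1, so r4c1=3.
Step 3. [r1c4∈{1,4}] row 1 places 4 nowhere but r1c4, so r1c4=4.
Step 4. [r3c4∈{3}] nothing but 3 survives at r3c4 ⇒ r3c4=3.
Step 5. [r1c1∈{2}] r1c1 has the single candidate 2 ⇒ r1c1=2.
Step 6. [r3c3∈{2}] nothing but 2 survives at r3c3, so r3c3=2.
Step 7. [r4c2∈{2}] r4c2's peers cover all but 2 ⇒ r4c2=2.
Step 8. [r1c3∈{1}] only 1 remains possible at r1c3, so r1c3=1.
Step 9. [r4c4∈{1}] only 1 remains possible at r4c4 ⇒ r4c4=1.

Answer: 2 3 1 4 / 1 4 3 2 / 4 1 2 3 / 3 2 4 1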